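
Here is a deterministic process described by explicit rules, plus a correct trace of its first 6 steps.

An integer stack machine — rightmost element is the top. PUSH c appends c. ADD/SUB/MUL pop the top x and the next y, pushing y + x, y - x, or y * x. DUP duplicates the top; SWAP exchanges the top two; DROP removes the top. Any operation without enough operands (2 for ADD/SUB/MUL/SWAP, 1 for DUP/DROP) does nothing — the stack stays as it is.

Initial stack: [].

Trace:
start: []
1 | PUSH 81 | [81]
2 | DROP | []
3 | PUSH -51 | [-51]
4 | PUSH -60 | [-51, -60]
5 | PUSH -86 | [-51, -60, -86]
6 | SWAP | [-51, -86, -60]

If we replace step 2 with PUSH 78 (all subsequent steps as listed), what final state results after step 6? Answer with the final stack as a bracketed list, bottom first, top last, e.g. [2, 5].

[81, 78, -51, -86, -60]

(re-executing from step 2 with the substitution; state before step 2: [81])
2 | PUSH 78 | [81, 78]
3 | PUSH -51 | [81, 78, -51]
4 | PUSH -60 | [81, 78, -51, -60]
5 | PUSH -86 | [81, 78, -51, -60, -86]
6 | SWAP | [81, 78, -51, -86, -60]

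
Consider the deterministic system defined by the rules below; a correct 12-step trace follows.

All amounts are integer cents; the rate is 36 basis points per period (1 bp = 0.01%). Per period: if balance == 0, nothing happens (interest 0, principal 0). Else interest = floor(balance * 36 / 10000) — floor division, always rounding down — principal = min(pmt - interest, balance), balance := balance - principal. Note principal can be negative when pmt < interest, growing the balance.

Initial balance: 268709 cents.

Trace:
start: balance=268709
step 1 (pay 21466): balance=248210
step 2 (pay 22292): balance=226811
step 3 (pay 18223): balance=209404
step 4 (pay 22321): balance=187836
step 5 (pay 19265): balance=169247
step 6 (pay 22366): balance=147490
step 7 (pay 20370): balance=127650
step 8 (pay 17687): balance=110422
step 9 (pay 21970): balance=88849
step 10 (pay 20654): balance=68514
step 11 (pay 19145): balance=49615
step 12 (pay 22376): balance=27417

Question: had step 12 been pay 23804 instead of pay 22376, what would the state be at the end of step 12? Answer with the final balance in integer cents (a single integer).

(re-executing from step 12 with the substitution; state before step 12: balance=49615)
step 12 (pay 23804): balance=25989

25989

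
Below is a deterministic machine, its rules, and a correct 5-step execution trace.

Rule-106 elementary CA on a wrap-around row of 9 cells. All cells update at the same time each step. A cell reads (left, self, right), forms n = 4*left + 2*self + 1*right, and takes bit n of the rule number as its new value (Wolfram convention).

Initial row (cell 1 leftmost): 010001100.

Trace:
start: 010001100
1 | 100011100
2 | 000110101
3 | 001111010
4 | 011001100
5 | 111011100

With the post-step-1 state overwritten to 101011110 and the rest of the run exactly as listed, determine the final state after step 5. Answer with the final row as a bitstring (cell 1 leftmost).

state after step 1 := 101011110
2 | 010110011
3 | 101110111
4 | 111011100
5 | 101110101

101110101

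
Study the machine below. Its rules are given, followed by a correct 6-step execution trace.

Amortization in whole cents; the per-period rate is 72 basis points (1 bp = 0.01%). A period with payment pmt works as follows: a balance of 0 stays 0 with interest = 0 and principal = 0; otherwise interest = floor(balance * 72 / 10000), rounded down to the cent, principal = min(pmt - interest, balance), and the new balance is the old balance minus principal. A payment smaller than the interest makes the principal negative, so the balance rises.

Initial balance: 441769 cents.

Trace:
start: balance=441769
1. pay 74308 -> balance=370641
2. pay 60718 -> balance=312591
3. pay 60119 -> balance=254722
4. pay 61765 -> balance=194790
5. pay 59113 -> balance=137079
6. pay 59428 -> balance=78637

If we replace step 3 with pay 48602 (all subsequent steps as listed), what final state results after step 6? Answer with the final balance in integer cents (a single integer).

90406

(re-executing from step 3 with the substitution; state before step 3: balance=312591)
3. pay 48602 -> balance=266239
4. pay 61765 -> balance=206390
5. pay 59113 -> balance=148763
6. pay 59428 -> balance=90406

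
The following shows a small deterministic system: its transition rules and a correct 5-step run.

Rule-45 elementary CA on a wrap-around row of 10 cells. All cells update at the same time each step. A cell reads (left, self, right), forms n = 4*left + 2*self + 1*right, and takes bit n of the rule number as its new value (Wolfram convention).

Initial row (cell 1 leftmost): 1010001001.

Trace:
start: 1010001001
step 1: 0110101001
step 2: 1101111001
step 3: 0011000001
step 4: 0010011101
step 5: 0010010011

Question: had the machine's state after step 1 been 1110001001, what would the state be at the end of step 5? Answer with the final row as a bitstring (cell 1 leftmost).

state after step 1 := 1110001001
step 2: 0000101001
step 3: 0110111001
step 4: 1101100001
step 5: 0011001101

0011001101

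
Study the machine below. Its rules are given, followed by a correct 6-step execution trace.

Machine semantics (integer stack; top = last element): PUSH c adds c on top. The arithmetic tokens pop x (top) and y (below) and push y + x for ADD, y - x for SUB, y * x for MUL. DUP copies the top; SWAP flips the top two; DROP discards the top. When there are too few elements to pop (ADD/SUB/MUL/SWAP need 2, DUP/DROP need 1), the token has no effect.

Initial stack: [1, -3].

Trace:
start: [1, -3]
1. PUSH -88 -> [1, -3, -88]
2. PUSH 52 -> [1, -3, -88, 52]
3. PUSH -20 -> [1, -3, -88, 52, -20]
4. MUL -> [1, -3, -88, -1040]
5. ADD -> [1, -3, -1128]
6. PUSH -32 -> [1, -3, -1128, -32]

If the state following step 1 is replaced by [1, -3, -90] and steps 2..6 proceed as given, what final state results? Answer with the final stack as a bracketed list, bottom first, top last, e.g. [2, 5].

state after step 1 := [1, -3, -90]
2. PUSH 52 -> [1, -3, -90, 52]
3. PUSH -20 -> [1, -3, -90, 52, -20]
4. MUL -> [1, -3, -90, -1040]
5. ADD -> [1, -3, -1130]
6. PUSH -32 -> [1, -3, -1130, -32]

[1, -3, -1130, -32]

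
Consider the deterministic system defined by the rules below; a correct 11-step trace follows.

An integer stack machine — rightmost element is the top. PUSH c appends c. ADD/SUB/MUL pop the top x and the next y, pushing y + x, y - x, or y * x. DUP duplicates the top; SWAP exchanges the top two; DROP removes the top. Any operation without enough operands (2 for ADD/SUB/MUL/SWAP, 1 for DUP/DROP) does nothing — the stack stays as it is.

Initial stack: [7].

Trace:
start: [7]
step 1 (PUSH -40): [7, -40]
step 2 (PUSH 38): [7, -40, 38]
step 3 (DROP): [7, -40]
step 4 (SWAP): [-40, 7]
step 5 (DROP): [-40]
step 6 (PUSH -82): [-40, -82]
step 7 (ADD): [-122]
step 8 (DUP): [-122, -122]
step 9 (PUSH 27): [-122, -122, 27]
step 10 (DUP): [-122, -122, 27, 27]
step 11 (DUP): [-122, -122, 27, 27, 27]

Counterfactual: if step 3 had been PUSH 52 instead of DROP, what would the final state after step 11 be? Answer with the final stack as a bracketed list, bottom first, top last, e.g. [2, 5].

(re-executing from step 3 with the substitution; state before step 3: [7, -40, 38])
step 3 (PUSH 52): [7, -40, 38, 52]
step 4 (SWAP): [7, -40, 52, 38]
step 5 (DROP): [7, -40, 52]
step 6 (PUSH -82): [7, -40, 52, -82]
step 7 (ADD): [7, -40, -30]
step 8 (DUP): [7, -40, -30, -30]
step 9 (PUSH 27): [7, -40, -30, -30, 27]
step 10 (DUP): [7, -40, -30, -30, 27, 27]
step 11 (DUP): [7, -40, -30, -30, 27, 27, 27]

[7, -40, -30, -30, 27, 27, 27]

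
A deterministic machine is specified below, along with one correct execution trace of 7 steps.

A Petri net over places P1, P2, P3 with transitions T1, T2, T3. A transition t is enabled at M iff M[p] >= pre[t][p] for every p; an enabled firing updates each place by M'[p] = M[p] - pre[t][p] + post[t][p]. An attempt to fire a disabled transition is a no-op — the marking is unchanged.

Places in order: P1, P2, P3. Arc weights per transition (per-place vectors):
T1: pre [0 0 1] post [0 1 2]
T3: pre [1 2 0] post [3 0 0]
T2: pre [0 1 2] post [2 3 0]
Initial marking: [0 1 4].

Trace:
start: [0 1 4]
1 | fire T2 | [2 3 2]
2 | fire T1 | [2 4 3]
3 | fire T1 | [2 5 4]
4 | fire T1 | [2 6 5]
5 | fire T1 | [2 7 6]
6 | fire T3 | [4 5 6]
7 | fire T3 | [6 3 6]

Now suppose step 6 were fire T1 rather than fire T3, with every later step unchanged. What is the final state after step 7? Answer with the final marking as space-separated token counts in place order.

4 6 7

(re-executing from step 6 with the substitution; state before step 6: [2 7 6])
6 | fire T1 | [2 8 7]
7 | fire T3 | [4 6 7]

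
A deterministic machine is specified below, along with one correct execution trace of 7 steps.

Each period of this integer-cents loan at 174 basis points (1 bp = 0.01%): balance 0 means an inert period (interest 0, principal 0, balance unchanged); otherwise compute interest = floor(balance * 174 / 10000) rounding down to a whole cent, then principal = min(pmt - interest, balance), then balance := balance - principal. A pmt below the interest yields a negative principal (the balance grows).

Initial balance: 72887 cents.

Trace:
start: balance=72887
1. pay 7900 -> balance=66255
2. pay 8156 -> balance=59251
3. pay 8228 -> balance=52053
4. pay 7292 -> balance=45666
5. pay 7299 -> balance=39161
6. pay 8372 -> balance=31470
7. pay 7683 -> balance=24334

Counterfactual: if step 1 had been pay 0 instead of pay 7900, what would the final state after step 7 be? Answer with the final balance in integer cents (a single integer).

33097

(re-executing from step 1 with the substitution; state before step 1: balance=72887)
1. pay 0 -> balance=74155
2. pay 8156 -> balance=67289
3. pay 8228 -> balance=60231
4. pay 7292 -> balance=53987
5. pay 7299 -> balance=47627
6. pay 8372 -> balance=40083
7. pay 7683 -> balance=33097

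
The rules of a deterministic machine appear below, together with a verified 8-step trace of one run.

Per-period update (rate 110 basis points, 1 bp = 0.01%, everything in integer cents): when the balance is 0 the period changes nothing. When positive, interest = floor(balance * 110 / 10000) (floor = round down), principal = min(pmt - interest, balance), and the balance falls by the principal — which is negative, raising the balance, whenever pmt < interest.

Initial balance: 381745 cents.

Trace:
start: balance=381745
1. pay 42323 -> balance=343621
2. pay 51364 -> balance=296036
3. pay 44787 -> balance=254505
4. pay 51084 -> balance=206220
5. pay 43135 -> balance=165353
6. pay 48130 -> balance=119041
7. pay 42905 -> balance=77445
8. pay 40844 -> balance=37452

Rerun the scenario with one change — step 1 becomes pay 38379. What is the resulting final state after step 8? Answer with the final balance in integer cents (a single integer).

(re-executing from step 1 with the substitution; state before step 1: balance=381745)
1. pay 38379 -> balance=347565
2. pay 51364 -> balance=300024
3. pay 44787 -> balance=258537
4. pay 51084 -> balance=210296
5. pay 43135 -> balance=169474
6. pay 48130 -> balance=123208
7. pay 42905 -> balance=81658
8. pay 40844 -> balance=41712

41712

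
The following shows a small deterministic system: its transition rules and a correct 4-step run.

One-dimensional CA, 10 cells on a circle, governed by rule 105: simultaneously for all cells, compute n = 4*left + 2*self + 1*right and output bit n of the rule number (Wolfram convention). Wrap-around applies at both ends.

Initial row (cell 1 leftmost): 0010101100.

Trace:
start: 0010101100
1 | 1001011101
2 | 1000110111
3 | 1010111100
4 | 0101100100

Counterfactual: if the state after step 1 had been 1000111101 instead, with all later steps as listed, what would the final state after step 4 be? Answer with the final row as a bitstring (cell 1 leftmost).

1110010000

state after step 1 := 1000111101
2 | 1010100111
3 | 1101000100
4 | 1110010000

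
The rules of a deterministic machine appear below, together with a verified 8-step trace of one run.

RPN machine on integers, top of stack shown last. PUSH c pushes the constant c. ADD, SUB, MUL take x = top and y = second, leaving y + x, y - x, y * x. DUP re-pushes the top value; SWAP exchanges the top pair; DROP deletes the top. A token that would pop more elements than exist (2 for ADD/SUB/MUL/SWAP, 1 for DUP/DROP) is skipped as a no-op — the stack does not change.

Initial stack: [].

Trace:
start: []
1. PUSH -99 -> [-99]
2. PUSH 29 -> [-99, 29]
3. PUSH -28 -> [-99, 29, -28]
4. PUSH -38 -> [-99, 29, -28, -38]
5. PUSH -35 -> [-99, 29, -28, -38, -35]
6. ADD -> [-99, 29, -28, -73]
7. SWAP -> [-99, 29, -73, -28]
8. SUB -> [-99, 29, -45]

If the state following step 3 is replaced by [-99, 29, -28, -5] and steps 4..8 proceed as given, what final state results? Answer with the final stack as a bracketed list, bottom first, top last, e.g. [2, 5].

state after step 3 := [-99, 29, -28, -5]
4. PUSH -38 -> [-99, 29, -28, -5, -38]
5. PUSH -35 -> [-99, 29, -28, -5, -38, -35]
6. ADD -> [-99, 29, -28, -5, -73]
7. SWAP -> [-99, 29, -28, -73, -5]
8. SUB -> [-99, 29, -28, -68]

[-99, 29, -28, -68]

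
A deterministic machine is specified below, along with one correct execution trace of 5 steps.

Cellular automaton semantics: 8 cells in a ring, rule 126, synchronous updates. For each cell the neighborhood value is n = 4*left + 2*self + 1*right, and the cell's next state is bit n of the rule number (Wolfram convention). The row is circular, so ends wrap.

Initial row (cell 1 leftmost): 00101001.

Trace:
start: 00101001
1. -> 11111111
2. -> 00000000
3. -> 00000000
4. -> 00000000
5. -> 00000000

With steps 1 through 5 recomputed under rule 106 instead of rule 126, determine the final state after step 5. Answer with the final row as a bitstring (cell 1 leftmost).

00100101

(re-executing steps 1..5 under rule 106; state before step 1: 00101001)
1. -> 01010010
2. -> 10100100
3. -> 01001001
4. -> 10010010
5. -> 00100101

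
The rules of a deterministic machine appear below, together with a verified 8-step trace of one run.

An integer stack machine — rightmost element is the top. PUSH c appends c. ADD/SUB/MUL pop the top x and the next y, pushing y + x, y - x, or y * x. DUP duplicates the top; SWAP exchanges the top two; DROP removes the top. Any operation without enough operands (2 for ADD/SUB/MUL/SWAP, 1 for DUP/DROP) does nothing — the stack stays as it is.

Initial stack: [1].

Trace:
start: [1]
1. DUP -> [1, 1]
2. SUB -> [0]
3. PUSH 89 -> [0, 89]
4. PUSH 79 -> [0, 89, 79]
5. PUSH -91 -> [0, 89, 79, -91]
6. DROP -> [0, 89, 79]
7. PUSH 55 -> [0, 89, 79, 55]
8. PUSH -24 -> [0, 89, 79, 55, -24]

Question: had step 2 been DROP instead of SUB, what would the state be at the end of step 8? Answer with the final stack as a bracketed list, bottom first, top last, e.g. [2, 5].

[1, 89, 79, 55, -24]

(re-executing from step 2 with the substitution; state before step 2: [1, 1])
2. DROP -> [1]
3. PUSH 89 -> [1, 89]
4. PUSH 79 -> [1, 89, 79]
5. PUSH -91 -> [1, 89, 79, -91]
6. DROP -> [1, 89, 79]
7. PUSH 55 -> [1, 89, 79, 55]
8. PUSH -24 -> [1, 89, 79, 55, -24]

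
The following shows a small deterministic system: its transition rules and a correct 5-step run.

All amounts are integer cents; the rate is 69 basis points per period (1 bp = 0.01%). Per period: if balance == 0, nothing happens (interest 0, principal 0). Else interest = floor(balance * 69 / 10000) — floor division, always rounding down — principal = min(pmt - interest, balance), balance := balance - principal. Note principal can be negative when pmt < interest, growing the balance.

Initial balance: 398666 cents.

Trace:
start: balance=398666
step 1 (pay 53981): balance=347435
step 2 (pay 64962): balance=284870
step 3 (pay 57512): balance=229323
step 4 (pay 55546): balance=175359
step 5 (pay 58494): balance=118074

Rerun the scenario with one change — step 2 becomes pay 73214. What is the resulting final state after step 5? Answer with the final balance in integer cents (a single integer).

(re-executing from step 2 with the substitution; state before step 2: balance=347435)
step 2 (pay 73214): balance=276618
step 3 (pay 57512): balance=221014
step 4 (pay 55546): balance=166992
step 5 (pay 58494): balance=109650

109650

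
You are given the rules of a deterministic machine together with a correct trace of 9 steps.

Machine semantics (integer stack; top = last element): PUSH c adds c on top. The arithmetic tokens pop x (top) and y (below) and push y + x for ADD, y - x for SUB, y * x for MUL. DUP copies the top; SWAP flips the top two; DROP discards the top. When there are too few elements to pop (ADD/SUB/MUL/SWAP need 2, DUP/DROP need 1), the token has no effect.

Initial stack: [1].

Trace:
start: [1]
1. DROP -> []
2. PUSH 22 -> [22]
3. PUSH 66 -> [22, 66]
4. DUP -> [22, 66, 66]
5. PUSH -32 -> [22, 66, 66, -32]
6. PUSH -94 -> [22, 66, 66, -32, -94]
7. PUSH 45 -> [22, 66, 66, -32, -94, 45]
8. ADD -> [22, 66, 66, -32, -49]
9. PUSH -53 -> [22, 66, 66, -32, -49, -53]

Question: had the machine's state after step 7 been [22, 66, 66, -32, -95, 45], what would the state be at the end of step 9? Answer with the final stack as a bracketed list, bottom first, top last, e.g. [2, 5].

[22, 66, 66, -32, -50, -53]

state after step 7 := [22, 66, 66, -32, -95, 45]
8. ADD -> [22, 66, 66, -32, -50]
9. PUSH -53 -> [22, 66, 66, -32, -50, -53]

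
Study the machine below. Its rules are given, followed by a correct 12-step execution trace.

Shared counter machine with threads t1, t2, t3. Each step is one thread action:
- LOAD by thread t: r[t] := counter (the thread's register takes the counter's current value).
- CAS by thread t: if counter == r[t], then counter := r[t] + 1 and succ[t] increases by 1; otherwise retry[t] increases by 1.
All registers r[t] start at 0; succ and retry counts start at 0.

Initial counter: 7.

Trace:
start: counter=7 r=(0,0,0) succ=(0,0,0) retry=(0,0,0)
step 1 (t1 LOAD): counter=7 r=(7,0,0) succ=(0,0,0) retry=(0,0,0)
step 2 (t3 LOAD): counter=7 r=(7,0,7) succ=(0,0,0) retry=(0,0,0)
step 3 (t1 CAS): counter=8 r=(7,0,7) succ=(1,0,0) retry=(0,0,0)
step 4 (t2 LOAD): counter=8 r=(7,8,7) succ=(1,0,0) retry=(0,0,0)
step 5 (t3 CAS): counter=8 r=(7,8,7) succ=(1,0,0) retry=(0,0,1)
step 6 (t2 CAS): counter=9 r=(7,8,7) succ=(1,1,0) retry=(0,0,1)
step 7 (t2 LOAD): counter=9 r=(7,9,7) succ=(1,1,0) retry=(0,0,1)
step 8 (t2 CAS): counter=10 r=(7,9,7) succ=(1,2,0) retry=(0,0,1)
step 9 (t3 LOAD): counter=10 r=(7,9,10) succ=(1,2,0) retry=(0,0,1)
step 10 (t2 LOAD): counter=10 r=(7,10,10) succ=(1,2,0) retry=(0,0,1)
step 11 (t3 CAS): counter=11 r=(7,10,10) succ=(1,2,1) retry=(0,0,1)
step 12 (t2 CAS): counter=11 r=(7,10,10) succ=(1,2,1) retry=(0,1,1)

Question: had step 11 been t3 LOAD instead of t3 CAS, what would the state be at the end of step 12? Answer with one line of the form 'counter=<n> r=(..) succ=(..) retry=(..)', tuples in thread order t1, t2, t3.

(re-executing from step 11 with the substitution; state before step 11: counter=10 r=(7,10,10) succ=(1,2,0) retry=(0,0,1))
step 11 (t3 LOAD): counter=10 r=(7,10,10) succ=(1,2,0) retry=(0,0,1)
step 12 (t2 CAS): counter=11 r=(7,10,10) succ=(1,3,0) retry=(0,0,1)

counter=11 r=(7,10,10) succ=(1,3,0) retry=(0,0,1)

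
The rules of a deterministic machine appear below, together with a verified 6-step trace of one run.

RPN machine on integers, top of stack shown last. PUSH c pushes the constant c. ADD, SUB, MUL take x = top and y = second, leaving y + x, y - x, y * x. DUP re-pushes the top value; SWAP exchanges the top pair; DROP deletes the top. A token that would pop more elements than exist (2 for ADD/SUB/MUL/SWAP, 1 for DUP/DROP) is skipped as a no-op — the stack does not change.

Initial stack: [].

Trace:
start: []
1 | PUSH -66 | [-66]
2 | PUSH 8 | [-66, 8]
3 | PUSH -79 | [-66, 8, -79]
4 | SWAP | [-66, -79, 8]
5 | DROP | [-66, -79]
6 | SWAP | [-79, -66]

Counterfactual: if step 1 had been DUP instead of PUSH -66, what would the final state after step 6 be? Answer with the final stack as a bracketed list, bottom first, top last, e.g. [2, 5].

[-79]

(re-executing from step 1 with the substitution; state before step 1: [])
1 | DUP | []
2 | PUSH 8 | [8]
3 | PUSH -79 | [8, -79]
4 | SWAP | [-79, 8]
5 | DROP | [-79]
6 | SWAP | [-79]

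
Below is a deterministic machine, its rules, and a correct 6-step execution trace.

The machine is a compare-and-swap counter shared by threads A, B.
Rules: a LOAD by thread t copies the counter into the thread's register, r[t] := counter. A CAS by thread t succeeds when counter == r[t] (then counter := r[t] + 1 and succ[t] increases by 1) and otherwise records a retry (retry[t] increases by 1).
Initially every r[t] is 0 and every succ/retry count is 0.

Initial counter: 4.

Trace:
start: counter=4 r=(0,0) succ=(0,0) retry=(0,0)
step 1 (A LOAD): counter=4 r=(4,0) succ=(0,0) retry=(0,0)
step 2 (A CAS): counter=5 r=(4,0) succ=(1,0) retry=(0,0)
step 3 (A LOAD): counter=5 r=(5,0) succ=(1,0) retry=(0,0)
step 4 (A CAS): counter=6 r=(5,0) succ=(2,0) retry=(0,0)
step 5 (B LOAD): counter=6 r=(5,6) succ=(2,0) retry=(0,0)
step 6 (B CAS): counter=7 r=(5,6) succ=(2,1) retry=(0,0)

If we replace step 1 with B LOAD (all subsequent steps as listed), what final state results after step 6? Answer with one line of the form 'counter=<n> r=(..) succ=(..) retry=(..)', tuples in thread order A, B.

counter=6 r=(4,5) succ=(1,1) retry=(1,0)

(re-executing from step 1 with the substitution; state before step 1: counter=4 r=(0,0) succ=(0,0) retry=(0,0))
step 1 (B LOAD): counter=4 r=(0,4) succ=(0,0) retry=(0,0)
step 2 (A CAS): counter=4 r=(0,4) succ=(0,0) retry=(1,0)
step 3 (A LOAD): counter=4 r=(4,4) succ=(0,0) retry=(1,0)
step 4 (A CAS): counter=5 r=(4,4) succ=(1,0) retry=(1,0)
step 5 (B LOAD): counter=5 r=(4,5) succ=(1,0) retry=(1,0)
step 6 (B CAS): counter=6 r=(4,5) succ=(1,1) retry=(1,0)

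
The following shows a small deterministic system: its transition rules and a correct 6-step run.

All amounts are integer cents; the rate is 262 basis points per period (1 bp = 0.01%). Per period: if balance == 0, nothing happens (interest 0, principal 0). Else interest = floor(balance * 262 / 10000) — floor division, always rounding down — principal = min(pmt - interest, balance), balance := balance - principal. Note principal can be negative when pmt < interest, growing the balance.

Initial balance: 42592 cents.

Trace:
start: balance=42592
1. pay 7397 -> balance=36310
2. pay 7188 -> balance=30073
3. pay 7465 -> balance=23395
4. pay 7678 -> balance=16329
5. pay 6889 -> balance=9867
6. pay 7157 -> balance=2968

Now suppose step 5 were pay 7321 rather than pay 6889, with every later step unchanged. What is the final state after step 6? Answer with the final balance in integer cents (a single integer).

(re-executing from step 5 with the substitution; state before step 5: balance=16329)
5. pay 7321 -> balance=9435
6. pay 7157 -> balance=2525

2525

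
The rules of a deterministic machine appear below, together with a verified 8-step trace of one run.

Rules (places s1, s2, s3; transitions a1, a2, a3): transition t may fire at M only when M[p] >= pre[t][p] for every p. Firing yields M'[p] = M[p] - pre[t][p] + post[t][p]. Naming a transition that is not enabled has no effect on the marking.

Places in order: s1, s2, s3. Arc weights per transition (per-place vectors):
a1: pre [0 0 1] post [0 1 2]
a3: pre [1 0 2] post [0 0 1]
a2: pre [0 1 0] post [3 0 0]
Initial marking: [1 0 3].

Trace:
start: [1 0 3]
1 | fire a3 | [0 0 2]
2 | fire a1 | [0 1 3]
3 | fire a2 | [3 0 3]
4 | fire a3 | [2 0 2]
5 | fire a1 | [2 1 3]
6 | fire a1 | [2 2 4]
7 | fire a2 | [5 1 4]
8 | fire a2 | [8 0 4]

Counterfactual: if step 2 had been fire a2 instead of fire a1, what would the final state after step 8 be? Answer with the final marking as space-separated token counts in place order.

6 0 4

(re-executing from step 2 with the substitution; state before step 2: [0 0 2])
2 | fire a2 | [0 0 2]
3 | fire a2 | [0 0 2]
4 | fire a3 | [0 0 2]
5 | fire a1 | [0 1 3]
6 | fire a1 | [0 2 4]
7 | fire a2 | [3 1 4]
8 | fire a2 | [6 0 4]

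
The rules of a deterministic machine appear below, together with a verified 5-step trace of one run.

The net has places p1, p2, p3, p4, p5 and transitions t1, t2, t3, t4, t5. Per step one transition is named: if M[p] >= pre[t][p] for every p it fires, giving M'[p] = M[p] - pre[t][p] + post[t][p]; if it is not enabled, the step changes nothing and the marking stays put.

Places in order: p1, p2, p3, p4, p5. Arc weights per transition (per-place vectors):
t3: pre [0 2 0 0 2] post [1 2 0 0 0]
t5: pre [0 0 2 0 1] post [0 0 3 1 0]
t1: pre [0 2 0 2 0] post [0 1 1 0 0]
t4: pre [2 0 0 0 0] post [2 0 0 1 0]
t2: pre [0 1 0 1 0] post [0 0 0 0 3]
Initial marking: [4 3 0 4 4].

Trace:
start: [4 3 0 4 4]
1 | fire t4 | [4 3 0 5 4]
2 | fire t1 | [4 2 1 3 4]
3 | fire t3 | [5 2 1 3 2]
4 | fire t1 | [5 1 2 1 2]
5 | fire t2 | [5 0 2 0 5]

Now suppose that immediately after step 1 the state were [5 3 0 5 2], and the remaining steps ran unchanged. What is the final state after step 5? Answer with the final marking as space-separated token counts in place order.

6 0 2 0 3

state after step 1 := [5 3 0 5 2]
2 | fire t1 | [5 2 1 3 2]
3 | fire t3 | [6 2 1 3 0]
4 | fire t1 | [6 1 2 1 0]
5 | fire t2 | [6 0 2 0 3]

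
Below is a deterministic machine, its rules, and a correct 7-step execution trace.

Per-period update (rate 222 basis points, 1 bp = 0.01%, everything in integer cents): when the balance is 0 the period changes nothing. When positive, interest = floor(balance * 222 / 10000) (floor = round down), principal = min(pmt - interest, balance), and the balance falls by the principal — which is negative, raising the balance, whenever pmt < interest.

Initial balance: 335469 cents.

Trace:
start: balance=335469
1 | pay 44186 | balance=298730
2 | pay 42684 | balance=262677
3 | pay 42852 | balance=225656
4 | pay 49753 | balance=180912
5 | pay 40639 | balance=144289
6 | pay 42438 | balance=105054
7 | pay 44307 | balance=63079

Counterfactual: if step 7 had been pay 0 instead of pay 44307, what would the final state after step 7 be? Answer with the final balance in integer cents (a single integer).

(re-executing from step 7 with the substitution; state before step 7: balance=105054)
7 | pay 0 | balance=107386

107386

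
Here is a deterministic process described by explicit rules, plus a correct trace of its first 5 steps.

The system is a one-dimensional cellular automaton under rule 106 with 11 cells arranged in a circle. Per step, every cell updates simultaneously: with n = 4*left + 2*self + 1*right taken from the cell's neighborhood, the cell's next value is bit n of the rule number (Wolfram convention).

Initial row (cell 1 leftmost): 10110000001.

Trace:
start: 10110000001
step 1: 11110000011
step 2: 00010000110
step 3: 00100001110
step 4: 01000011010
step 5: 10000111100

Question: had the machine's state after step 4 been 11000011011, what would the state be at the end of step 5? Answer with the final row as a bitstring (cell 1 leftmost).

state after step 4 := 11000011011
step 5: 01000111110

01000111110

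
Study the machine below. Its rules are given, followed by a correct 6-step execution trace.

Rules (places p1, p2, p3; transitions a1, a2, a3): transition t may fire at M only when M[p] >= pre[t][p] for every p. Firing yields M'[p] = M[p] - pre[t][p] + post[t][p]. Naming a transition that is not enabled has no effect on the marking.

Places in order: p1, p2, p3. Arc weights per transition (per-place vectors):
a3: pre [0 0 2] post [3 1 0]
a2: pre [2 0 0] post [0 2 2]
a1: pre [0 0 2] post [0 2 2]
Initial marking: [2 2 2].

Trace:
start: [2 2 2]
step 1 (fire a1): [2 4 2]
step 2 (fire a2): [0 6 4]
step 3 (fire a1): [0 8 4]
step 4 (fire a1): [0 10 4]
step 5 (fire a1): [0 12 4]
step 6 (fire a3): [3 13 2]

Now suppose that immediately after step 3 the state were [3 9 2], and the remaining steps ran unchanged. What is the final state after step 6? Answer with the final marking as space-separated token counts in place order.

state after step 3 := [3 9 2]
step 4 (fire a1): [3 11 2]
step 5 (fire a1): [3 13 2]
step 6 (fire a3): [6 14 0]

6 14 0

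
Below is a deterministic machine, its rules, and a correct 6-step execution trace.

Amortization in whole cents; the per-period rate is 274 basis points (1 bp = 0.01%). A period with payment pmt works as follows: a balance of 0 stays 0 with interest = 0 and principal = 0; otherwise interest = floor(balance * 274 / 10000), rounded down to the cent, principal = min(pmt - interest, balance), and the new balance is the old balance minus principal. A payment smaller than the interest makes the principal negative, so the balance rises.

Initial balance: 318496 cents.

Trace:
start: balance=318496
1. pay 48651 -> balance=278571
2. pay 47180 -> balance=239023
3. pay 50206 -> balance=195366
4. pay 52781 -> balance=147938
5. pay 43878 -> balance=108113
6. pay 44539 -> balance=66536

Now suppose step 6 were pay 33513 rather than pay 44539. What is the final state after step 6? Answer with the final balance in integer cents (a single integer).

77562

(re-executing from step 6 with the substitution; state before step 6: balance=108113)
6. pay 33513 -> balance=77562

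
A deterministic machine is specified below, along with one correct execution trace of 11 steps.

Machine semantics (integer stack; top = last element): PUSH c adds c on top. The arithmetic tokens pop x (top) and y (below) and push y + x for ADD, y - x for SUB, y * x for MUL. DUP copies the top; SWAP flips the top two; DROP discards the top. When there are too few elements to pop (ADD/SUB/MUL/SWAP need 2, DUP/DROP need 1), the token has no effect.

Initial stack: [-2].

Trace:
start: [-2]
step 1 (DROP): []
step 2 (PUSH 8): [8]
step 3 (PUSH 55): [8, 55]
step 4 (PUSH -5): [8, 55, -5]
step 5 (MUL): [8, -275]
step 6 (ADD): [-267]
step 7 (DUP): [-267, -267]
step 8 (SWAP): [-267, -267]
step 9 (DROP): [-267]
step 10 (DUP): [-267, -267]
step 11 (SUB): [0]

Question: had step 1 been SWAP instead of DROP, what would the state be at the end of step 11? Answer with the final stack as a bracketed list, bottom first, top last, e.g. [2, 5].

[-2, 0]

(re-executing from step 1 with the substitution; state before step 1: [-2])
step 1 (SWAP): [-2]
step 2 (PUSH 8): [-2, 8]
step 3 (PUSH 55): [-2, 8, 55]
step 4 (PUSH -5): [-2, 8, 55, -5]
step 5 (MUL): [-2, 8, -275]
step 6 (ADD): [-2, -267]
step 7 (DUP): [-2, -267, -267]
step 8 (SWAP): [-2, -267, -267]
step 9 (DROP): [-2, -267]
step 10 (DUP): [-2, -267, -267]
step 11 (SUB): [-2, 0]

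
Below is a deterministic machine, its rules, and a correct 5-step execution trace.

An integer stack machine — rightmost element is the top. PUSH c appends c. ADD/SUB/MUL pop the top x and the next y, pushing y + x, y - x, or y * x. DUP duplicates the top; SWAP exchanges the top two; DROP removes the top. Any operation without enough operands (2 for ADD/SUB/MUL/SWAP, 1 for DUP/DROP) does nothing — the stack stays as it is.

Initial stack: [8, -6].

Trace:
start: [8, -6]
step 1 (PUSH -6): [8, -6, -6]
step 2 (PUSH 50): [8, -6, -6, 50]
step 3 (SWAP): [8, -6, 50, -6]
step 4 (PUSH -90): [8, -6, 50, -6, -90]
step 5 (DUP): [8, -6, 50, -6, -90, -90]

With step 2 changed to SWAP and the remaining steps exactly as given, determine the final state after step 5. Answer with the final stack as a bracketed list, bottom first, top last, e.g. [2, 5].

[8, -6, -6, -90, -90]

(re-executing from step 2 with the substitution; state before step 2: [8, -6, -6])
step 2 (SWAP): [8, -6, -6]
step 3 (SWAP): [8, -6, -6]
step 4 (PUSH -90): [8, -6, -6, -90]
step 5 (DUP): [8, -6, -6, -90, -90]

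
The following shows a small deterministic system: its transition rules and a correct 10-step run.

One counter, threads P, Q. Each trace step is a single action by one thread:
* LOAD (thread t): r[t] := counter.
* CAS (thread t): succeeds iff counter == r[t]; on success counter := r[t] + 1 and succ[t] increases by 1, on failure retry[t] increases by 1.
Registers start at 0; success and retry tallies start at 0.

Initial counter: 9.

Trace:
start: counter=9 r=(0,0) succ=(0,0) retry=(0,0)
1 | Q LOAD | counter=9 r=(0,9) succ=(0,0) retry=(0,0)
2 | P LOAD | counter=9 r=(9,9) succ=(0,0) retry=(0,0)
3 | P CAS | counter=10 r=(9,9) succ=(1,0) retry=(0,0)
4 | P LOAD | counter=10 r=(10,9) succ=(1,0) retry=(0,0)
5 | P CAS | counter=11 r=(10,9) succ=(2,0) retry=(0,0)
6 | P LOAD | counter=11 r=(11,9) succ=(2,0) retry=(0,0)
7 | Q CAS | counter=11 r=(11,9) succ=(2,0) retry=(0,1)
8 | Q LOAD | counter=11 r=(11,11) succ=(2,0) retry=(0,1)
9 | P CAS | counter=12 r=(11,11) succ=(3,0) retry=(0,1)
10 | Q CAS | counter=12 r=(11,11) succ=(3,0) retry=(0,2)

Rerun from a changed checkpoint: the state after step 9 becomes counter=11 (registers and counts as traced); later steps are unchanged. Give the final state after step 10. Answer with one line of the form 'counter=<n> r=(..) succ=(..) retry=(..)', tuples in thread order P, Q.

state after step 9 := counter=11 r=(11,11) succ=(3,0) retry=(0,1)
10 | Q CAS | counter=12 r=(11,11) succ=(3,1) retry=(0,1)

counter=12 r=(11,11) succ=(3,1) retry=(0,1)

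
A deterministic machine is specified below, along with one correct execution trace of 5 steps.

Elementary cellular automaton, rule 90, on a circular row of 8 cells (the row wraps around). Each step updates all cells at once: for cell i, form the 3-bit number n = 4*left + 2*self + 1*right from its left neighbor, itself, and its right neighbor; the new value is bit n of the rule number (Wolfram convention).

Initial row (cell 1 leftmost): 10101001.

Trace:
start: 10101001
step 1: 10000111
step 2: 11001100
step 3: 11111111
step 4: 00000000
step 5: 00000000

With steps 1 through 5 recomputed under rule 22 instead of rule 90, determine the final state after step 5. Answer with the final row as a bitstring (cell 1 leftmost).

10000011

(re-executing steps 1..5 under rule 22; state before step 1: 10101001)
step 1: 00101110
step 2: 01100001
step 3: 00010011
step 4: 10111100
step 5: 10000011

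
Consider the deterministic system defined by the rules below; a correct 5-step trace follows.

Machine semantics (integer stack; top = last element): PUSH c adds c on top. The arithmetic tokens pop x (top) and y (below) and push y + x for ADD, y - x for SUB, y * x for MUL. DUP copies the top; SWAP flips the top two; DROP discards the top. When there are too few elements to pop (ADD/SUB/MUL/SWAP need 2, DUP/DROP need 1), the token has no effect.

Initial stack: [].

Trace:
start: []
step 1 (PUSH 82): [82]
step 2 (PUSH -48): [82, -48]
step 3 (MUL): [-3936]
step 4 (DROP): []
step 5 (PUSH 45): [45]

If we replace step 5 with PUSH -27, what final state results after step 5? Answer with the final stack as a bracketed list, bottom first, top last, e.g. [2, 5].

(re-executing from step 5 with the substitution; state before step 5: [])
step 5 (PUSH -27): [-27]

[-27]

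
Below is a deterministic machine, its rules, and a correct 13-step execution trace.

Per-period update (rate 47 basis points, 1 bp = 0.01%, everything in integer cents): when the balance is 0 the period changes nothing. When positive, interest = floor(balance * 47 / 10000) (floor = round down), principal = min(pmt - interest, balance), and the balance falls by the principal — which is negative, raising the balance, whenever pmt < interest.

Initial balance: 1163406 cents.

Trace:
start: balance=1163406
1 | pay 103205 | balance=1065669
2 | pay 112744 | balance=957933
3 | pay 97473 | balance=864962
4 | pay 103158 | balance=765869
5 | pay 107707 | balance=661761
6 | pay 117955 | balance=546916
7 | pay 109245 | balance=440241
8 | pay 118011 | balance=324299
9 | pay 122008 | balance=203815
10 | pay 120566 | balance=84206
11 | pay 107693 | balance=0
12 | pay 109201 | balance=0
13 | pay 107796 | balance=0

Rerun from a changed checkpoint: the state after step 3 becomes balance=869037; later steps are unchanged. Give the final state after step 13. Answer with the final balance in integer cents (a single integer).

state after step 3 := balance=869037
4 | pay 103158 | balance=769963
5 | pay 107707 | balance=665874
6 | pay 117955 | balance=551048
7 | pay 109245 | balance=444392
8 | pay 118011 | balance=328469
9 | pay 122008 | balance=208004
10 | pay 120566 | balance=88415
11 | pay 107693 | balance=0
12 | pay 109201 | balance=0
13 | pay 107796 | balance=0

0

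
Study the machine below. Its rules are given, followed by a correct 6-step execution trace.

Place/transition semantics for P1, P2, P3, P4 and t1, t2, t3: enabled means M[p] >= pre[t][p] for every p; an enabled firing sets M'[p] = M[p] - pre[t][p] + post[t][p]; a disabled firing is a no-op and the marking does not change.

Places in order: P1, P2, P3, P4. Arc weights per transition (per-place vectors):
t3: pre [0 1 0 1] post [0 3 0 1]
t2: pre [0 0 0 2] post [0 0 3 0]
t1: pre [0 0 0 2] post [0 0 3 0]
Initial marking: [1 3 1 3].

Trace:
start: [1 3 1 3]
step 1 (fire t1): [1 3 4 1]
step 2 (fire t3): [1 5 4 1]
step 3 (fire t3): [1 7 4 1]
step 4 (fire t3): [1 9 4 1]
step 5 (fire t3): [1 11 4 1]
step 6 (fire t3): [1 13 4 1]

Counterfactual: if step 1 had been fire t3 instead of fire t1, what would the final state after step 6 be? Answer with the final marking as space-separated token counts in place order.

1 15 1 3

(re-executing from step 1 with the substitution; state before step 1: [1 3 1 3])
step 1 (fire t3): [1 5 1 3]
step 2 (fire t3): [1 7 1 3]
step 3 (fire t3): [1 9 1 3]
step 4 (fire t3): [1 11 1 3]
step 5 (fire t3): [1 13 1 3]
step 6 (fire t3): [1 15 1 3]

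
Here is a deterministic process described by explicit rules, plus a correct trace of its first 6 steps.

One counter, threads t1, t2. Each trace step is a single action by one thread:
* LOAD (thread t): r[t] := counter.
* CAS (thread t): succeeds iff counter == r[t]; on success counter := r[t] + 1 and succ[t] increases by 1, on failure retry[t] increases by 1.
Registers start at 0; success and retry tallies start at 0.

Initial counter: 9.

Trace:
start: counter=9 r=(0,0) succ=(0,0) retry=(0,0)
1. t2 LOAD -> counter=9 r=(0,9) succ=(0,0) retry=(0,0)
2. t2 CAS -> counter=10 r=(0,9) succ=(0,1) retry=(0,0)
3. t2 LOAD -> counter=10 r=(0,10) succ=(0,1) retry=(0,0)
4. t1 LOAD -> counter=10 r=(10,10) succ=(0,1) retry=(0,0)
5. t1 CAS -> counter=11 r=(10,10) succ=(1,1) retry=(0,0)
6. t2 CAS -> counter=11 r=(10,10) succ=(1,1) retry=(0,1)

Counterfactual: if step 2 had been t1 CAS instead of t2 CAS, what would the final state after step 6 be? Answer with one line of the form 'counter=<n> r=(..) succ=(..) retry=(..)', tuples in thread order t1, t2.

counter=10 r=(9,9) succ=(1,0) retry=(1,1)

(re-executing from step 2 with the substitution; state before step 2: counter=9 r=(0,9) succ=(0,0) retry=(0,0))
2. t1 CAS -> counter=9 r=(0,9) succ=(0,0) retry=(1,0)
3. t2 LOAD -> counter=9 r=(0,9) succ=(0,0) retry=(1,0)
4. t1 LOAD -> counter=9 r=(9,9) succ=(0,0) retry=(1,0)
5. t1 CAS -> counter=10 r=(9,9) succ=(1,0) retry=(1,0)
6. t2 CAS -> counter=10 r=(9,9) succ=(1,0) retry=(1,1)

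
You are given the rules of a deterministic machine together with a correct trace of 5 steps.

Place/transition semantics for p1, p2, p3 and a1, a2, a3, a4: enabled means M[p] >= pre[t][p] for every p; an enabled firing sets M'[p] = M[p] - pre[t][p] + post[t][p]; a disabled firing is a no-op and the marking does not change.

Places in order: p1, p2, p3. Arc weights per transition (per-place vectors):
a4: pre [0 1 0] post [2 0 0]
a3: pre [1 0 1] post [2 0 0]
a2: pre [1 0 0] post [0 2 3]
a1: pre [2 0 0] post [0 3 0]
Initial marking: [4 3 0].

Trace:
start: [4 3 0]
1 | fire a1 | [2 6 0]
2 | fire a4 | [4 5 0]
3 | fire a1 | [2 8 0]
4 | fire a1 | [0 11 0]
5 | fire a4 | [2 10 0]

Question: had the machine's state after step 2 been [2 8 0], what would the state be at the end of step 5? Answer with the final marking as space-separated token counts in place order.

2 10 0

state after step 2 := [2 8 0]
3 | fire a1 | [0 11 0]
4 | fire a1 | [0 11 0]
5 | fire a4 | [2 10 0]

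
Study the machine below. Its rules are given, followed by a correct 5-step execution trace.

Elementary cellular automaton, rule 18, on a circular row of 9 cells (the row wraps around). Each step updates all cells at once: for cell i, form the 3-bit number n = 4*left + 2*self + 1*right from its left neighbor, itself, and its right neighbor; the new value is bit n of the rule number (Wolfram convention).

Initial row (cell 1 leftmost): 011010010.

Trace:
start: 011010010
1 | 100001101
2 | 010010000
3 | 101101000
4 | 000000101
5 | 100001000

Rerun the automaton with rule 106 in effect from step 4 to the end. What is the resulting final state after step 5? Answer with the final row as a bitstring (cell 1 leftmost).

(re-executing steps 4..5 under rule 106; state before step 4: 101101000)
4 | 011110001
5 | 110010010

110010010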